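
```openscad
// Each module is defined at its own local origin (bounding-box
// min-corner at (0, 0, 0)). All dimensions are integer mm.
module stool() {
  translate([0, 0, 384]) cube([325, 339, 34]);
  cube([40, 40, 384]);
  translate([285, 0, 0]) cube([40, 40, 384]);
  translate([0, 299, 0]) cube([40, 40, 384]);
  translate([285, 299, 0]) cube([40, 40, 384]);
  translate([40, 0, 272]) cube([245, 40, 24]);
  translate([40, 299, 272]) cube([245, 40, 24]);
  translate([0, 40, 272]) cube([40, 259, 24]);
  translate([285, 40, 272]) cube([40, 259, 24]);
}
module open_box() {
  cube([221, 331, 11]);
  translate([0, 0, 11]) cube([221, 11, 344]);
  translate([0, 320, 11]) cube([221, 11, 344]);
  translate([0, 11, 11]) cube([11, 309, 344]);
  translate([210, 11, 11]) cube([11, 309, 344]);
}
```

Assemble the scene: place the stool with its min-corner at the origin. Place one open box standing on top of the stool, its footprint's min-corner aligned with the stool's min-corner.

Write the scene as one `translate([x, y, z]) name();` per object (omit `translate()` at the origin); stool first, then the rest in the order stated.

stool();
translate([0, 0, 418]) open_box();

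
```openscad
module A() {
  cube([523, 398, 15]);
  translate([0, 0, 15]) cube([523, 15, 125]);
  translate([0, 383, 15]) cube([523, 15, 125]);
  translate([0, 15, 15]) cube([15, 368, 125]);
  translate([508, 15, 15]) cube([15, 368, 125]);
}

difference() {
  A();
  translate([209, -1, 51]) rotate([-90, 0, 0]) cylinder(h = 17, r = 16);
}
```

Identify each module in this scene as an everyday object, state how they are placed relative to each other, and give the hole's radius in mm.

The subtracted cylinder has r = 16 mm.

A is an open box. The open box has a circular hole through its front wall. The hole's radius is 16 mm.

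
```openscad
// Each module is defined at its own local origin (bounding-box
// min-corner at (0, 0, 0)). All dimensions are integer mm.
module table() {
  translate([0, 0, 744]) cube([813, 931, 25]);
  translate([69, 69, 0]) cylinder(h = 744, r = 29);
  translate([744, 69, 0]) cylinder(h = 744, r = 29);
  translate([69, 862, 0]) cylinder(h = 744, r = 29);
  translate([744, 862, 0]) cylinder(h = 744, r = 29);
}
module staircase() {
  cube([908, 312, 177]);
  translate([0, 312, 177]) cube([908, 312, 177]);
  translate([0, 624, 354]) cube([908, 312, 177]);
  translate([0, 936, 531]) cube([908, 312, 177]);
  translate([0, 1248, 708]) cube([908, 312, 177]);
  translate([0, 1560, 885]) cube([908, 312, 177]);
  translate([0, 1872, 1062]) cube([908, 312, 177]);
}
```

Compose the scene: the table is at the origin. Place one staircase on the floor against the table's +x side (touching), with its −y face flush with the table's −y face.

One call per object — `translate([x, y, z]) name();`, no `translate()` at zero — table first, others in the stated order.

table();
translate([813, 0, 0]) staircase();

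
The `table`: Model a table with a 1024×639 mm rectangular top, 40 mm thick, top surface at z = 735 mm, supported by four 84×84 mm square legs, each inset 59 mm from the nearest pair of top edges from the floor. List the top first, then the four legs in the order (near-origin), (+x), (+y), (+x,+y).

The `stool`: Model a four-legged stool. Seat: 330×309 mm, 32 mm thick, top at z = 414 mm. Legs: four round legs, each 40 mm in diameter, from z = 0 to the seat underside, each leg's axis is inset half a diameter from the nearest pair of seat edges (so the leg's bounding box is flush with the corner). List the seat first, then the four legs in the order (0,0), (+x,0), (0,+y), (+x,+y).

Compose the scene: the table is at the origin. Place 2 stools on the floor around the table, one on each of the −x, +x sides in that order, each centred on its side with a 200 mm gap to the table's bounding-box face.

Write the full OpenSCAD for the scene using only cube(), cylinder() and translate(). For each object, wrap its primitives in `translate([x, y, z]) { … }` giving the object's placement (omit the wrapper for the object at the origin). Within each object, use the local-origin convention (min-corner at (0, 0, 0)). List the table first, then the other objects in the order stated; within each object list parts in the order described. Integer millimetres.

translate([0, 0, 695]) cube([1024, 639, 40]);
translate([59, 59, 0]) cube([84, 84, 695]);
translate([881, 59, 0]) cube([84, 84, 695]);
translate([59, 496, 0]) cube([84, 84, 695]);
translate([881, 496, 0]) cube([84, 84, 695]);
translate([-530, 165, 0]) {
  translate([0, 0, 382]) cube([330, 309, 32]);
  translate([20, 20, 0]) cylinder(h = 382, r = 20);
  translate([310, 20, 0]) cylinder(h = 382, r = 20);
  translate([20, 289, 0]) cylinder(h = 382, r = 20);
  translate([310, 289, 0]) cylinder(h = 382, r = 20);
}
translate([1224, 165, 0]) {
  translate([0, 0, 382]) cube([330, 309, 32]);
  translate([20, 20, 0]) cylinder(h = 382, r = 20);
  translate([310, 20, 0]) cylinder(h = 382, r = 20);
  translate([20, 289, 0]) cylinder(h = 382, r = 20);
  translate([310, 289, 0]) cylinder(h = 382, r = 20);
}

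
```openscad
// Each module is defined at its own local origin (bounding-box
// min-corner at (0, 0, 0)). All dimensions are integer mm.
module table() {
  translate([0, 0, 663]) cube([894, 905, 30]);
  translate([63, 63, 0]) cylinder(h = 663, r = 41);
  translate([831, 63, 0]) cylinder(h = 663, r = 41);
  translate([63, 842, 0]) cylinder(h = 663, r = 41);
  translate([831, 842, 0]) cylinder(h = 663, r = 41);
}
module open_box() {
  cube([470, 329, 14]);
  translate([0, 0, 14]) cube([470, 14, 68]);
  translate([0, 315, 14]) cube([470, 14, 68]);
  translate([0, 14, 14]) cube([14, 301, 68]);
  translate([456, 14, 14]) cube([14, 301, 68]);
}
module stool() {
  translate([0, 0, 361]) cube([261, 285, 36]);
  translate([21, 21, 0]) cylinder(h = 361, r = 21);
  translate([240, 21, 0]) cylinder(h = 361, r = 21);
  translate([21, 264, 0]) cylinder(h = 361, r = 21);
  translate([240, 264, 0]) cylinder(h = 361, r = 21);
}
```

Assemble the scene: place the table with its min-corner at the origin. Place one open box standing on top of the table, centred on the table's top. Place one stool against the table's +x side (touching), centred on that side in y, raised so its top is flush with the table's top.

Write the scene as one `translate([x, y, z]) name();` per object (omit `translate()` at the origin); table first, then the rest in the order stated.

table();
translate([212, 288, 693]) open_box();
translate([894, 310, 296]) stool();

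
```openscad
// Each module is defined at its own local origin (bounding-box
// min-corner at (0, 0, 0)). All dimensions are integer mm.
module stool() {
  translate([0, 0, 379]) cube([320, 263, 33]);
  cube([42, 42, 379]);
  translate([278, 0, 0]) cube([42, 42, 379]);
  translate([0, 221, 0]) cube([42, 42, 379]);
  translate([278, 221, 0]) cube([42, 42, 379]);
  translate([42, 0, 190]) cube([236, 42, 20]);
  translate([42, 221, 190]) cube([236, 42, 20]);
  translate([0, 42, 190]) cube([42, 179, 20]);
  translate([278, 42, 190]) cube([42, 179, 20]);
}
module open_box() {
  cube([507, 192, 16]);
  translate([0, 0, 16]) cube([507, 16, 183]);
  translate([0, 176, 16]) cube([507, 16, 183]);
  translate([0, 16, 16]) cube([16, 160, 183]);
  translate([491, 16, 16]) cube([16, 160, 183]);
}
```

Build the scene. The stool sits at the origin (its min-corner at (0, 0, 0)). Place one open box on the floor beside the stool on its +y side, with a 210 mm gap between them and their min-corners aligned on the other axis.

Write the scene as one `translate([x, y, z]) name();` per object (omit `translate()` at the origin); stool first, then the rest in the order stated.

stool();
translate([0, 473, 0]) open_box();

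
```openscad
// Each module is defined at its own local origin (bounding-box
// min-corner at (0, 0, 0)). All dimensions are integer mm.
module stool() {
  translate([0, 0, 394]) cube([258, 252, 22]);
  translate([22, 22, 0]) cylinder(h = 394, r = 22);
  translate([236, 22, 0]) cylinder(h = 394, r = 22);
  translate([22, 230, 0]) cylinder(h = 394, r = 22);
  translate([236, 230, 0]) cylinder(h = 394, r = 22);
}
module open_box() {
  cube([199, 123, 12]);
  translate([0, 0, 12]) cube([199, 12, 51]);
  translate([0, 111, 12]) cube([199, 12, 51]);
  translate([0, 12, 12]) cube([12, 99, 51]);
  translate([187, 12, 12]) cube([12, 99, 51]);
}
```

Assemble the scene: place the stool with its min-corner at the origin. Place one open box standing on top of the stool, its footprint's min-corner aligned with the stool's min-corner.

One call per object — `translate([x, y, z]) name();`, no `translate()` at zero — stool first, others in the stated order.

stool();
translate([0, 0, 416]) open_box();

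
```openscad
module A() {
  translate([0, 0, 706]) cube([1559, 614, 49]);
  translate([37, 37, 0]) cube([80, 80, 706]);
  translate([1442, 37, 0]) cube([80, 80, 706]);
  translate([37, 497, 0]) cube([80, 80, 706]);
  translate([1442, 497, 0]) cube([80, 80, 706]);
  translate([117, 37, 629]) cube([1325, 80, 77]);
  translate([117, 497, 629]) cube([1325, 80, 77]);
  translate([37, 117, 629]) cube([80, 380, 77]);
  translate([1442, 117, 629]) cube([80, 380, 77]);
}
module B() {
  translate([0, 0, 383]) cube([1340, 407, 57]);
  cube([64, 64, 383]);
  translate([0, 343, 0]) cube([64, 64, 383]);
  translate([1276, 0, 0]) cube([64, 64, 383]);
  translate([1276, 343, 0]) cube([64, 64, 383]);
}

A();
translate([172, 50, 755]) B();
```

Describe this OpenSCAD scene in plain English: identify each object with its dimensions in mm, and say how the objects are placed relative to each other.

A is a rectangular dining table. The top is 1559×614×49 mm with its upper surface at z = 755 mm. It stands on four 80×80 mm square legs, each inset 37 mm from the nearest pair of top edges, running from the floor to the underside of the top. Four apron rails, 80 mm thick and 77 mm tall, run between adjacent legs with their top edges flush with the underside of the top and their outer faces flush with the legs' outer faces.

B is a long wooden bench with a 1340 mm (x) × 407 mm (y) seat, 57 mm thick, its top surface 440 mm above the floor. Four 64 mm square legs at the seat corners, flush with the edges, run from z = 0 to the seat underside.

The bench is on top of the table.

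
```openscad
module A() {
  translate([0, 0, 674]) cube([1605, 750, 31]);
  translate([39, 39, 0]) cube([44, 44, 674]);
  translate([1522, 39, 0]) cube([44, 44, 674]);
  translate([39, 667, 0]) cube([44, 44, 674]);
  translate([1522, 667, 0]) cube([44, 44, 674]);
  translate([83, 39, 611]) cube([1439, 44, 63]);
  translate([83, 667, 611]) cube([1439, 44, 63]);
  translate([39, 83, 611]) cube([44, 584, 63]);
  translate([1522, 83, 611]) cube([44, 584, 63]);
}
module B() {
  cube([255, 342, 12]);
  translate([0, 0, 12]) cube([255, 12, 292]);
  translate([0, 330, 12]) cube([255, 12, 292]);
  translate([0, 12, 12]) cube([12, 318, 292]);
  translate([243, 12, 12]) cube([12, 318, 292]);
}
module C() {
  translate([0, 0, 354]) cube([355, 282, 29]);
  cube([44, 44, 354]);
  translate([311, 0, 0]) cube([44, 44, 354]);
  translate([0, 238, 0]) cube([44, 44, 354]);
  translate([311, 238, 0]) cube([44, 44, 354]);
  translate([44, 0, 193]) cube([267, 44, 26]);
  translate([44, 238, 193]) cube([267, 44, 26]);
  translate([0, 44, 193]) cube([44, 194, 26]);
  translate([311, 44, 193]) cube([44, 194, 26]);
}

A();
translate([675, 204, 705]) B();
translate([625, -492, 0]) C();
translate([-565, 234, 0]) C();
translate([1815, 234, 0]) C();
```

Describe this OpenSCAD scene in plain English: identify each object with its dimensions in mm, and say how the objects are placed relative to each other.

A is a rectangular dining table. The top is 1605×750×31 mm with its upper surface at z = 705 mm. It stands on four 44×44 mm square legs, each inset 39 mm from the nearest pair of top edges, running from the floor to the underside of the top. Four apron rails, 44 mm thick and 63 mm tall, run between adjacent legs with their top edges flush with the underside of the top and their outer faces flush with the legs' outer faces.

B is an open storage box with external size 255×342×304 mm and wall thickness 12 mm (the base is also 12 mm thick). The base covers the whole footprint; the four walls stand on the base, with the y-facing walls full-width and the x-facing walls fitting between their inner faces.

C is a simple wooden stool: a rectangular seat 355 mm (x) by 282 mm (y), 29 mm thick, top face at z = 383 mm, on four square legs, each 44×44 mm in cross-section. The legs rest on z = 0, each flush with a corner of the seat. Four stretchers, 44 mm wide and 26 mm tall, connect adjacent legs with their undersides at z = 193 mm, each running between the inner faces of the legs it joins and aligned with the legs' outer faces on the other axis.

The open box is on top of the table, centred. Three stools sit around the table at the −y, −x, +x sides.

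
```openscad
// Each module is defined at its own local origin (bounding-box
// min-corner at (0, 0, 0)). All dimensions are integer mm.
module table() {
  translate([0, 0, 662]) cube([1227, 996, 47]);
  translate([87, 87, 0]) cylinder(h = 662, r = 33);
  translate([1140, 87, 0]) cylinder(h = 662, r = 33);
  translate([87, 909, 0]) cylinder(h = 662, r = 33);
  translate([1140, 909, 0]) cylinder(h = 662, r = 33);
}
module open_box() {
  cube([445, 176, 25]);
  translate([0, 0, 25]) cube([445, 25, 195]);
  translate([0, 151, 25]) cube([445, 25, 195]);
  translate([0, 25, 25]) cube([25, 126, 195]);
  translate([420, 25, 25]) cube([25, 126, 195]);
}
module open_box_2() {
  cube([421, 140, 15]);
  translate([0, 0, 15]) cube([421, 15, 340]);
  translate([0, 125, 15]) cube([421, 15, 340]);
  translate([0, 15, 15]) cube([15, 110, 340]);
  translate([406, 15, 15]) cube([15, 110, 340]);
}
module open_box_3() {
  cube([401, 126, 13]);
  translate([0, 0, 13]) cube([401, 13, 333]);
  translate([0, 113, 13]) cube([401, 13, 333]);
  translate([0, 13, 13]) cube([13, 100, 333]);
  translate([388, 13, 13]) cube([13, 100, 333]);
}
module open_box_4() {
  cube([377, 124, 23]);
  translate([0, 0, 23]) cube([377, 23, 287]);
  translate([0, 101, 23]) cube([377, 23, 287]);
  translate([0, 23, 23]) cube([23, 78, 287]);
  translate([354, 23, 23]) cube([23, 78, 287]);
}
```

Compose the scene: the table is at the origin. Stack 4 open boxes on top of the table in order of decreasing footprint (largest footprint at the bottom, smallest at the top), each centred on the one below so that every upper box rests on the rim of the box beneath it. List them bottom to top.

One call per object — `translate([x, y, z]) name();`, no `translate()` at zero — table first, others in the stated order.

table();
translate([391, 410, 709]) open_box();
translate([403, 428, 929]) open_box_2();
translate([413, 435, 1284]) open_box_3();
translate([425, 436, 1630]) open_box_4();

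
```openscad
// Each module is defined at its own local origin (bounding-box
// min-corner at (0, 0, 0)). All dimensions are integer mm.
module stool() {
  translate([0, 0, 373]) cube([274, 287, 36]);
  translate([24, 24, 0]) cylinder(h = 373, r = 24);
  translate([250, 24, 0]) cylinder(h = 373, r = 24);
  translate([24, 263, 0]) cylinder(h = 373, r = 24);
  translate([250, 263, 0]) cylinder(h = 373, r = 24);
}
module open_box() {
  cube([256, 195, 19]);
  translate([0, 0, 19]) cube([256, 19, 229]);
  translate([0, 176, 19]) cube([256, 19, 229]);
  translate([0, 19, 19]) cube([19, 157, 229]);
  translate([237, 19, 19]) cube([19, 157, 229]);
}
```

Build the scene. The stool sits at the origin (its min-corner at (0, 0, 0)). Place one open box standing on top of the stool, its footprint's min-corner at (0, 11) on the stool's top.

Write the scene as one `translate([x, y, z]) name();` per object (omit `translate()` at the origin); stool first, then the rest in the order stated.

stool();
translate([0, 11, 409]) open_box();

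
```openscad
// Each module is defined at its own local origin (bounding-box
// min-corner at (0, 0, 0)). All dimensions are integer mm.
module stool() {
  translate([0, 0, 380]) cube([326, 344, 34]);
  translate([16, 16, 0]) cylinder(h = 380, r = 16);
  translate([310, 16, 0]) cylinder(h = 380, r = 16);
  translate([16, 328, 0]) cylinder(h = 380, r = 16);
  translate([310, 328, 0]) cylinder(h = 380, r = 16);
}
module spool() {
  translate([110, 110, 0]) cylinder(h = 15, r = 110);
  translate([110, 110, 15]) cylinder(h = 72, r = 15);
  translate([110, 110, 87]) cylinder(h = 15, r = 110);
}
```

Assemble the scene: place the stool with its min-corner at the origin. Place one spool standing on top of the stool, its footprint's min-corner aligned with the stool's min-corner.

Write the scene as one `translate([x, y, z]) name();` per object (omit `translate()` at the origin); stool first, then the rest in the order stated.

stool();
translate([0, 0, 414]) spool();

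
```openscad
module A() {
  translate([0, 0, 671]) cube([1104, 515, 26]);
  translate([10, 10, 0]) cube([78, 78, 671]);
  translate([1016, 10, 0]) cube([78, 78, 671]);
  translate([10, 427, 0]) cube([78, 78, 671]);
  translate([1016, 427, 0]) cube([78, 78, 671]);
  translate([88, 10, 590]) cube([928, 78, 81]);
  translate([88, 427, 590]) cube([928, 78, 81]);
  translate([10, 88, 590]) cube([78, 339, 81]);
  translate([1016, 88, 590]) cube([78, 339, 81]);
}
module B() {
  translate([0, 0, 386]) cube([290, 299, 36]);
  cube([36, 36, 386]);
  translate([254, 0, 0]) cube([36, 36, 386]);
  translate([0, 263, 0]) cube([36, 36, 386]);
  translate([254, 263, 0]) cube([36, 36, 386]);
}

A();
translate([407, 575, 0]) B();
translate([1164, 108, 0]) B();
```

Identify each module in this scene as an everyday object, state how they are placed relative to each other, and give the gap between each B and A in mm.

Each stool's nearest face is 60 mm from the table's bounding box.

A is a table. B is a stool. Two stools sit around the table at the +y, +x sides. The gap between each stool and the table is 60 mm.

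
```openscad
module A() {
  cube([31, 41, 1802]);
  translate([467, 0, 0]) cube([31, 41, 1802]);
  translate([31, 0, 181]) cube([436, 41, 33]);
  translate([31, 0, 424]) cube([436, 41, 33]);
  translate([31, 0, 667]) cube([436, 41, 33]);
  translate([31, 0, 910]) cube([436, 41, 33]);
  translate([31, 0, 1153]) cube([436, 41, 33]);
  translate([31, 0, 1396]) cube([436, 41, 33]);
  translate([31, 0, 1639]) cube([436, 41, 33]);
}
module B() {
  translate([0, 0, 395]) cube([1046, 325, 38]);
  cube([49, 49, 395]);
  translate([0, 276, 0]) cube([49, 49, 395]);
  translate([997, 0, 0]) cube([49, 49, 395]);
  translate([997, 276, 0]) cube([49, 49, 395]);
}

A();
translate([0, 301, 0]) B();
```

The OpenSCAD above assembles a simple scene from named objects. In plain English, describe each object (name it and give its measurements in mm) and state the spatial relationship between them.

A is a straight ladder. Two 31×41 mm vertical rails, 1802 mm tall, stand 498 mm apart (outside-to-outside) with their front faces coplanar on the −y side. 7 rungs, each 41 mm deep and 33 mm tall, span between the inner faces of the rails, front faces flush with the rails. The lowest rung's underside is at z = 181 mm and rungs are spaced 243 mm apart (underside to underside).

B is a long wooden bench with a 1046 mm (x) × 325 mm (y) seat, 38 mm thick, its top surface 433 mm above the floor. Four 49 mm square legs at the seat corners, flush with the edges, run from z = 0 to the seat underside.

The bench is on the floor beside the ladder on its +y side.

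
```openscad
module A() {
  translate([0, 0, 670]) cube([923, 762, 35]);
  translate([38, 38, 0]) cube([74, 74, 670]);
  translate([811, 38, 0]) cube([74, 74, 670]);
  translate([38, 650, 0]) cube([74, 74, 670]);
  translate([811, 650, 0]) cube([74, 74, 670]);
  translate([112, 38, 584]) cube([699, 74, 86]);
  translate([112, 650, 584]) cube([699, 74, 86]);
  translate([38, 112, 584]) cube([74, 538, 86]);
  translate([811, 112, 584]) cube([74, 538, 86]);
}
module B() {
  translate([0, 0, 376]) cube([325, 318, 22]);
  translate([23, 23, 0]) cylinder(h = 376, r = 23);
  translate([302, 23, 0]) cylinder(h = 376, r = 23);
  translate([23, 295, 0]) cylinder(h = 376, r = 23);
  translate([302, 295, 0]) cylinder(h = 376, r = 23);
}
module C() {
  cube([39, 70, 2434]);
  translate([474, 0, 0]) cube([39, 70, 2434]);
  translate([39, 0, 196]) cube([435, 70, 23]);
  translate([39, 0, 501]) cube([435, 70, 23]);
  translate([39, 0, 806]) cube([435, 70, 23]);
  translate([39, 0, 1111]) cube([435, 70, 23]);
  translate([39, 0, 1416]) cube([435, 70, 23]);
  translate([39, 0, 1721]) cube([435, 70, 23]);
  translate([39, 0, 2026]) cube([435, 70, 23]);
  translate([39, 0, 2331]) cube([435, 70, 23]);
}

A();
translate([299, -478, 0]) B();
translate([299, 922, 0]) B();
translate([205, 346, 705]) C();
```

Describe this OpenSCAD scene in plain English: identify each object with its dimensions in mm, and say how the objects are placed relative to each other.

A is a table: top 923 mm (x) × 762 mm (y), 35 mm thick, upper face at z = 705 mm, on four 74×74 mm square legs, each inset 38 mm from the nearest pair of top edges, running from z = 0 to the bottom of the top. Four apron rails, 74 mm thick and 86 mm tall, run between adjacent legs with their top edges flush with the underside of the top and their outer faces flush with the legs' outer faces.

B is a four-legged stool. The seat is a 325×318×22 mm slab whose top surface is at z = 398 mm; four round legs, each 46 mm in diameter, run from the floor (z = 0) to the underside of the seat, each leg's axis is inset half a diameter from the nearest pair of seat edges (so the leg's bounding box is flush with the corner).

C is a straight ladder. Two 39×70 mm vertical rails, 2434 mm tall, stand 513 mm apart (outside-to-outside) with their front faces coplanar on the −y side. 8 rungs, each 70 mm deep and 23 mm tall, span between the inner faces of the rails, front faces flush with the rails. The lowest rung's underside is at z = 196 mm and rungs are spaced 305 mm apart (underside to underside).

Two stools sit around the table at the −y, +y sides. The ladder is on top of the table, centred.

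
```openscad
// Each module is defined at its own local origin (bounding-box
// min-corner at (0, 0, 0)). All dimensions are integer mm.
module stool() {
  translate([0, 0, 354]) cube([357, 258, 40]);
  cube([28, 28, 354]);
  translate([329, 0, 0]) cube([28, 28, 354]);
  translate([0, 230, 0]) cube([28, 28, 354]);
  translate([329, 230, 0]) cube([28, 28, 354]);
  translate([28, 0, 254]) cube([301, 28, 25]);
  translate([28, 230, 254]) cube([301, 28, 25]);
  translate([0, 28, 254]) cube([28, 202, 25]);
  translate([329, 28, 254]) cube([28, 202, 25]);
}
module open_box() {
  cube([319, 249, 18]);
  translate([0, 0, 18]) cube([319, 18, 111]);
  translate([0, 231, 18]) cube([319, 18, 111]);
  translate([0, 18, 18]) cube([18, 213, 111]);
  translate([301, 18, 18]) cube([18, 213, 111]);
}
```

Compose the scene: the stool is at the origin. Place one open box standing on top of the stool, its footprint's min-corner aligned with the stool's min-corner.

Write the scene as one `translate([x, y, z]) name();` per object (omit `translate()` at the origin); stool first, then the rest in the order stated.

stool();
translate([0, 0, 394]) open_box();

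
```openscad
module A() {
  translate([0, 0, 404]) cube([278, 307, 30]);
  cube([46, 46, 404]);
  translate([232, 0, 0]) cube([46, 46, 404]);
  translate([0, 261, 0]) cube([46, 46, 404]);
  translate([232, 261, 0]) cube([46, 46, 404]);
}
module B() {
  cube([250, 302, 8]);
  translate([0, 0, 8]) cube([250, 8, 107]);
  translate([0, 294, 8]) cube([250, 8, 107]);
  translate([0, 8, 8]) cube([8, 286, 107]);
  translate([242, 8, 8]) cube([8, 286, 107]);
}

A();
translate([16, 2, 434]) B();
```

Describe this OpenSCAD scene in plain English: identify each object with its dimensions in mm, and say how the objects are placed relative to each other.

A is a four-legged stool. The seat is 278×307 mm, 30 mm thick, top at z = 434 mm. It stands on four square legs, each 46×46 mm in cross-section, from z = 0 to the seat underside, each flush with a corner of the seat.

B is an open-topped rectangular box: outside dimensions 250×302×115 mm, with a uniform wall and base thickness of 8 mm. The base is a full 250×302 slab on the floor; four walls sit on top of the base. The front and back walls (the −y and +y sides) span the full width; the two side walls fit between them.

The open box is on top of the stool.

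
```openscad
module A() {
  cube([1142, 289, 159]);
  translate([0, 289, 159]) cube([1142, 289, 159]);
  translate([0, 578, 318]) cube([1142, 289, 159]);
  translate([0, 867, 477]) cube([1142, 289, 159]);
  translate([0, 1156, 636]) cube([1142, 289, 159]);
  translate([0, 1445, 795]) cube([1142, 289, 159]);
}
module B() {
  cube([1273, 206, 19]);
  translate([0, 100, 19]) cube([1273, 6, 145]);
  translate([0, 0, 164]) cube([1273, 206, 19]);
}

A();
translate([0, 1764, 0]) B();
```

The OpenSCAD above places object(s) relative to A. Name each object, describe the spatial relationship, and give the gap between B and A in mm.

A is a staircase. B is an I-beam. The I-beam is on the floor beside the staircase on its +y side. The gap between the I-beam and the staircase is 30 mm.

The I-beam's nearest face is 30 mm from the staircase's +y face.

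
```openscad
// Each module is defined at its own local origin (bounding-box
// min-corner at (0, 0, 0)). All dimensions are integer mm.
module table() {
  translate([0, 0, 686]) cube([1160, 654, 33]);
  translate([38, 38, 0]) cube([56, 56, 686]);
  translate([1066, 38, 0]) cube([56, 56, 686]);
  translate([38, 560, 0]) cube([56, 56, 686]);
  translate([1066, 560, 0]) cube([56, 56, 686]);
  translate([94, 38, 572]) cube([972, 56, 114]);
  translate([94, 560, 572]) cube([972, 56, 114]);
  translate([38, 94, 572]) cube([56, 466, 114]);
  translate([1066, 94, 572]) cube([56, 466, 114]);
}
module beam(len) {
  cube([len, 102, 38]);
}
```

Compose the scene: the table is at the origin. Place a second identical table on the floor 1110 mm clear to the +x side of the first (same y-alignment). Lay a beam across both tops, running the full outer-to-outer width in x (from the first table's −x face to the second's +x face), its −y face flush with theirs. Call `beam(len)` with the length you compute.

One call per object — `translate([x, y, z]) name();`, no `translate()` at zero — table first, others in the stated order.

table();
translate([2270, 0, 0]) table();
translate([0, 0, 719]) beam(3430);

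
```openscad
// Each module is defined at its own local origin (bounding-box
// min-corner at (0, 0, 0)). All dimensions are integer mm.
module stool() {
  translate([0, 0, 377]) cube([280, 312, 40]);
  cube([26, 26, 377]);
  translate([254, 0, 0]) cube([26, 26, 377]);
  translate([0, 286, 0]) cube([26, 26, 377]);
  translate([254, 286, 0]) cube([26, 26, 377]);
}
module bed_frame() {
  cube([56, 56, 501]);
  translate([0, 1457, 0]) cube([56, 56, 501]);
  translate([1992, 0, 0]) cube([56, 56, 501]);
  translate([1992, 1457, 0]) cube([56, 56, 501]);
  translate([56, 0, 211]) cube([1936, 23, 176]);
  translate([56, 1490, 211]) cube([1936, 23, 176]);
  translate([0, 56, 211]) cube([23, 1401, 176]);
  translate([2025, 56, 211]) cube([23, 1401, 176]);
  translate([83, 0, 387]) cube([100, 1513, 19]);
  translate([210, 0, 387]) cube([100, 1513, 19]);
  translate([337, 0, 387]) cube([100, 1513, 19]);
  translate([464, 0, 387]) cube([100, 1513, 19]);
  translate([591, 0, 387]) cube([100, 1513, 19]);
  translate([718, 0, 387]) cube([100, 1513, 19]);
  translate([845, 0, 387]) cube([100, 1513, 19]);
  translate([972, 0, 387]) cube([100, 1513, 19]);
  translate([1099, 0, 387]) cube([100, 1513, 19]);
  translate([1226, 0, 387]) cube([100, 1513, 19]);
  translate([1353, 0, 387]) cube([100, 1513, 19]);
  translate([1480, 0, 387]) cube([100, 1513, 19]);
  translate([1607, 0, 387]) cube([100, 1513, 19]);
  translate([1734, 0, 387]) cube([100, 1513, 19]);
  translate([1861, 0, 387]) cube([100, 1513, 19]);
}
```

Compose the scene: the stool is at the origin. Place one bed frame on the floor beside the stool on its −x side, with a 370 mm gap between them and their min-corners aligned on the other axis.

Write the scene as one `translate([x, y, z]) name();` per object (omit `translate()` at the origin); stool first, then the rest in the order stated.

stool();
translate([-2418, 0, 0]) bed_frame();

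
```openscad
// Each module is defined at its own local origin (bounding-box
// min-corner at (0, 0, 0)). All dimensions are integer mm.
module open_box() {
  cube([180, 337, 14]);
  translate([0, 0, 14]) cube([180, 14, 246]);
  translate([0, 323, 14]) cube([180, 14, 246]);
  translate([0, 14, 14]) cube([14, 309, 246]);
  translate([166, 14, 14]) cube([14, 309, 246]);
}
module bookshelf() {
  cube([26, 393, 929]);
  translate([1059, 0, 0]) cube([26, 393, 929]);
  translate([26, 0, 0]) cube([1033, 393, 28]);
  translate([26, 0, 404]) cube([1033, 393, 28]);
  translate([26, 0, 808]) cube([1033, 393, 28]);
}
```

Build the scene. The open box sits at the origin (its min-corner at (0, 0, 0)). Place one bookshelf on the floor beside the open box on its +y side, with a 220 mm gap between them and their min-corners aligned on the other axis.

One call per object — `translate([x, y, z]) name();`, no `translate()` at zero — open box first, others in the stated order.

open_box();
translate([0, 557, 0]) bookshelf();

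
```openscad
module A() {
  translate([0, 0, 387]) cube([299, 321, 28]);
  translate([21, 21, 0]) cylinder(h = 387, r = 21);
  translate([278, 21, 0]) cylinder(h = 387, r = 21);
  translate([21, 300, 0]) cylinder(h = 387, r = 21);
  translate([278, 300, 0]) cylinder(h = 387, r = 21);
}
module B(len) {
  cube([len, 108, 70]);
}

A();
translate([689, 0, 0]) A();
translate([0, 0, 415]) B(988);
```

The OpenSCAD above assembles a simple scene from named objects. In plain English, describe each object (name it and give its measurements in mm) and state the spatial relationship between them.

A is a four-legged stool. The seat is 299×321 mm, 28 mm thick, top at z = 415 mm. It stands on four round legs, each 42 mm in diameter, from z = 0 to the seat underside, each leg's axis is inset half a diameter from the nearest pair of seat edges (so the leg's bounding box is flush with the corner).

B is a rectangular beam 988 mm long (x), 108 mm deep (y), 70 mm thick (z).

The beam spans the tops of two stools placed 390 mm apart, resting at z = 415 mm.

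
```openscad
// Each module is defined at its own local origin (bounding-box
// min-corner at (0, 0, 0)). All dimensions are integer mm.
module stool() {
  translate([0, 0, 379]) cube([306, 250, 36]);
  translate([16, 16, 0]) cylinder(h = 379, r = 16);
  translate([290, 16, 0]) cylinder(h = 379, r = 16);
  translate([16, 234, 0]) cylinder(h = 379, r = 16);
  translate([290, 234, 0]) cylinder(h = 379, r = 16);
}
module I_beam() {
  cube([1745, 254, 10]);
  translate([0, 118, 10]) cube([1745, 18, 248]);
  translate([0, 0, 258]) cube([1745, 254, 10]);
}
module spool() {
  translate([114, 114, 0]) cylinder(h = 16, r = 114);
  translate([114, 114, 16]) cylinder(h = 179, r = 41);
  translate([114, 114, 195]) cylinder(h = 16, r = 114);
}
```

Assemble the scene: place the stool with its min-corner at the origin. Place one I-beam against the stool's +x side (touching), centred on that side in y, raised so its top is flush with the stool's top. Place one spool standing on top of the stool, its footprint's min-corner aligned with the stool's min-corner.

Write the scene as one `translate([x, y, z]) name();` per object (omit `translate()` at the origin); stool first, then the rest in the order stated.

stool();
translate([306, -2, 147]) I_beam();
translate([0, 0, 415]) spool();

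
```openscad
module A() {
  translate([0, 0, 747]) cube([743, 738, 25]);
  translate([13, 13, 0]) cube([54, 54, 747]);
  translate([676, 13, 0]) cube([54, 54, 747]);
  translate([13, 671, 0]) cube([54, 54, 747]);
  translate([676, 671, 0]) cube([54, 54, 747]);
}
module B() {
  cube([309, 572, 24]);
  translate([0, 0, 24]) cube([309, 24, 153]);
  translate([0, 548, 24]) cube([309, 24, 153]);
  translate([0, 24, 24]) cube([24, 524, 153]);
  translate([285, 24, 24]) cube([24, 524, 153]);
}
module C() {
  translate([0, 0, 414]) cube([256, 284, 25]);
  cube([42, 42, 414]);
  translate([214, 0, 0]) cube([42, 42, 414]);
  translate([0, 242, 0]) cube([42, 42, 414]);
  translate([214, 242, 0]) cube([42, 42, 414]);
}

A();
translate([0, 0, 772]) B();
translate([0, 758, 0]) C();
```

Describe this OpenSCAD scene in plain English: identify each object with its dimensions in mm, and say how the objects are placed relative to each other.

A is a rectangular dining table. The top is 743×738×25 mm with its upper surface at z = 772 mm. It stands on four 54×54 mm square legs, each inset 13 mm from the nearest pair of top edges, running from the floor to the underside of the top.

B is an open storage box with external size 309×572×177 mm and wall thickness 24 mm (the base is also 24 mm thick). The base covers the whole footprint; the four walls stand on the base, with the y-facing walls full-width and the x-facing walls fitting between their inner faces.

C is a four-legged stool. The seat is a 256×284×25 mm slab whose top surface is at z = 439 mm; four square legs, each 42×42 mm in cross-section, run from the floor (z = 0) to the underside of the seat, each flush with a corner of the seat.

The open box is on top of the table. The stool is on the floor beside the table on its +y side.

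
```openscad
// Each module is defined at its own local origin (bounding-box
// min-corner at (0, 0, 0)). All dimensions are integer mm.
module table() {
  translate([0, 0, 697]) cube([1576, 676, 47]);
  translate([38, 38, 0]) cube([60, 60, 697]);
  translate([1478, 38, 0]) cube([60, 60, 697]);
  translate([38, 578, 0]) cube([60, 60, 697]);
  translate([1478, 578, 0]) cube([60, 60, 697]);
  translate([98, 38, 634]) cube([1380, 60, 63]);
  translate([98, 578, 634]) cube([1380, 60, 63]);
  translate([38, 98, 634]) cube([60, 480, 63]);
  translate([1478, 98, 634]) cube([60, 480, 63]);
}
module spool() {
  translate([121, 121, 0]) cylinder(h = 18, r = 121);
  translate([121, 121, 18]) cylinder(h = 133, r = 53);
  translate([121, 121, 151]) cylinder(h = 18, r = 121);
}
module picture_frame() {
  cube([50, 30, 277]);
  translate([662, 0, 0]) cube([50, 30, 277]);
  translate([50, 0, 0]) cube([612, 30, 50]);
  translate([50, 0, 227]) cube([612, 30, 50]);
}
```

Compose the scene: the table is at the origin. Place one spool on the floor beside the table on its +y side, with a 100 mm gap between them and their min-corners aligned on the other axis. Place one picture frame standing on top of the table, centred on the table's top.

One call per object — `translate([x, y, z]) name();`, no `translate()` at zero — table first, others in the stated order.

table();
translate([0, 776, 0]) spool();
translate([432, 323, 744]) picture_frame();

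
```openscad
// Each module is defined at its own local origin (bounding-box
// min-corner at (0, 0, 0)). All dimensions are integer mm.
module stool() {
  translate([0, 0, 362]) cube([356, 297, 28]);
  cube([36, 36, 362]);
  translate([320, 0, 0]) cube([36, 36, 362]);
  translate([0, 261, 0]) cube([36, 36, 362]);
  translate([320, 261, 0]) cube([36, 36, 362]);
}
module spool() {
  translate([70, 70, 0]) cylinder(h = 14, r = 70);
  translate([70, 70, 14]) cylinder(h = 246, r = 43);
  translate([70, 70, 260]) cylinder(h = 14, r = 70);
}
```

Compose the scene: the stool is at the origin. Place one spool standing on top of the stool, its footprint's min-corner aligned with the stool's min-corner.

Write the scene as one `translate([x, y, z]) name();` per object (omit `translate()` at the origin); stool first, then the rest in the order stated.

stool();
translate([0, 0, 390]) spool();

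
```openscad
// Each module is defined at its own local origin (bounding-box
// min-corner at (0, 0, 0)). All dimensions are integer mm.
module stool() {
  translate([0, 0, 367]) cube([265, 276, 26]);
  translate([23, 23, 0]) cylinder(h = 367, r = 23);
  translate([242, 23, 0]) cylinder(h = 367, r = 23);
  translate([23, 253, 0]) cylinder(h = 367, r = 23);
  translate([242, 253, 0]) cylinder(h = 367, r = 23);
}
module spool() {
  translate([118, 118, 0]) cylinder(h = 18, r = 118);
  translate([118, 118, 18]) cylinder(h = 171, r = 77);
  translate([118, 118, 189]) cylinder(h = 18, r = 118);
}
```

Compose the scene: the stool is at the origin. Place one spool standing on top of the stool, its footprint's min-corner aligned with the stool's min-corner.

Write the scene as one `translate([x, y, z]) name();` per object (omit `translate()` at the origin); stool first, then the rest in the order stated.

stool();
translate([0, 0, 393]) spool();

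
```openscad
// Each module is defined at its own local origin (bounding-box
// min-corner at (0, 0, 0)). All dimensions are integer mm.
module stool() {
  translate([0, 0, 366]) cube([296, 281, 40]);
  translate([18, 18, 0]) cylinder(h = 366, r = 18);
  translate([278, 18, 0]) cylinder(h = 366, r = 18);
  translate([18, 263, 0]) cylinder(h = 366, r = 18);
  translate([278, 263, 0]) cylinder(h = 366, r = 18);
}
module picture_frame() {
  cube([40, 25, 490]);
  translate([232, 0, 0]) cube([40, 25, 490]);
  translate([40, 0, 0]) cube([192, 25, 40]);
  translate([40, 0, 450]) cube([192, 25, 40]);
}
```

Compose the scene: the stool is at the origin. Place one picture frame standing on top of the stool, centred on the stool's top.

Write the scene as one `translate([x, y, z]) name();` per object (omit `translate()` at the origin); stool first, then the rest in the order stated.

stool();
translate([12, 128, 406]) picture_frame();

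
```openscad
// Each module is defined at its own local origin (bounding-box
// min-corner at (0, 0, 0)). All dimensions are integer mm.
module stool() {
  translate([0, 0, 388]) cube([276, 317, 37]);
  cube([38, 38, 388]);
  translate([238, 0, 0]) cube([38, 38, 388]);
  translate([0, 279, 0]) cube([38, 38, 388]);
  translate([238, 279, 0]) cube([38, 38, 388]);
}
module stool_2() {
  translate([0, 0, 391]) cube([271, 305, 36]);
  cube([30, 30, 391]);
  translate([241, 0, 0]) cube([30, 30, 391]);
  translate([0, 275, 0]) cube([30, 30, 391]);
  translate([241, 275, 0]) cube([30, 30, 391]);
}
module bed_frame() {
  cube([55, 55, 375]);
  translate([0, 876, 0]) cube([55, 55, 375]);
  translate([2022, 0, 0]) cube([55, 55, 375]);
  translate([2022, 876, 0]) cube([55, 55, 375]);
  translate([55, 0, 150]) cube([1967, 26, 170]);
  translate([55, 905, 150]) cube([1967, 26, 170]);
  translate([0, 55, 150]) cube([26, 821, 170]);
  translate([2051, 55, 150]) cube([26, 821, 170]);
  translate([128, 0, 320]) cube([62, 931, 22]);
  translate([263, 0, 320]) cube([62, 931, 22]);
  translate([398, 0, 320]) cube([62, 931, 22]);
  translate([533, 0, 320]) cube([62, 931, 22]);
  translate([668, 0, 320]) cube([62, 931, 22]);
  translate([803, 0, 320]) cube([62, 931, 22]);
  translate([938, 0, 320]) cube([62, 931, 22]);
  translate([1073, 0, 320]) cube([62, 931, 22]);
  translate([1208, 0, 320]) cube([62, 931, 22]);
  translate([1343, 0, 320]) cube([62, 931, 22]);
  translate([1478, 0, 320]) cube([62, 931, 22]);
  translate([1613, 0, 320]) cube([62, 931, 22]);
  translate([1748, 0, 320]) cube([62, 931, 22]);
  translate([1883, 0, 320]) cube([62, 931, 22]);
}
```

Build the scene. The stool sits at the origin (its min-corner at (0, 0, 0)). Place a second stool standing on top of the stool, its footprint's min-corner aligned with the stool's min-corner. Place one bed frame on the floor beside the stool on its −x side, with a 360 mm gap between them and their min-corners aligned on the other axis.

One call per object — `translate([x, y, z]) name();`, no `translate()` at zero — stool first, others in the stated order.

stool();
translate([0, 0, 425]) stool_2();
translate([-2437, 0, 0]) bed_frame();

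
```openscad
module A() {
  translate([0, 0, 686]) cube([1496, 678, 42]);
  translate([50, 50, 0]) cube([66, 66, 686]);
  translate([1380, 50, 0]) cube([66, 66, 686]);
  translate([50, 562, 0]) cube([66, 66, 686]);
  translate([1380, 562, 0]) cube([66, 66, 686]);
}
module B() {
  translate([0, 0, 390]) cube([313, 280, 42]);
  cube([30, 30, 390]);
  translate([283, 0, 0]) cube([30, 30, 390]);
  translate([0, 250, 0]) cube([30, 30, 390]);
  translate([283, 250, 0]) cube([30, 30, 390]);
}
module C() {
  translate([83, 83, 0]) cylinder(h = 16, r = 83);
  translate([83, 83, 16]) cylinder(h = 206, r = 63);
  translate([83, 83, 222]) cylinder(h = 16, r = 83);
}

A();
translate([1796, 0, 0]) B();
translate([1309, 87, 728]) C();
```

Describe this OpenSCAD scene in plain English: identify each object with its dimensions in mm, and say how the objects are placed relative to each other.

A is a table with a 1496×678 mm rectangular top, 42 mm thick, top surface at z = 728 mm, supported by four 66×66 mm square legs, each inset 50 mm from the nearest pair of top edges, running from the floor.

B is a simple wooden stool: a rectangular seat 313 mm (x) by 280 mm (y), 42 mm thick, top face at z = 432 mm, on four square legs, each 30×30 mm in cross-section. The legs rest on z = 0, each flush with a corner of the seat.

C is a spool: two coaxial disc flanges of radius 83 mm and thickness 16 mm, joined by a core cylinder of radius 63 mm and height 206 mm. The lower flange rests on z = 0 and the three cylinders share a vertical axis.

The stool is on the floor beside the table on its +x side. The spool is on top of the table.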